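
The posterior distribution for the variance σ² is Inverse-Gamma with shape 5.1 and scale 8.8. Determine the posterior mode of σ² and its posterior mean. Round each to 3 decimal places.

MAP: 1.443. Posterior mean: 2.146.

Mode = β/(α+1) = 8.8/6.1 = 1.443.
Mean = β/(α−1) = 8.8/4.1 = 2.146.
The posterior is right-skewed, so the mean exceeds the mode.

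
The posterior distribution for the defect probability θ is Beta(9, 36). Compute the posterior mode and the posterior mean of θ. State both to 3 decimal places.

Mode = (9−1)/(9+36−2) = 8/43 = 0.186.
Mean = 9/(9+36) = 9/45 = 0.200.

MAP: 0.186. Posterior mean: 0.200.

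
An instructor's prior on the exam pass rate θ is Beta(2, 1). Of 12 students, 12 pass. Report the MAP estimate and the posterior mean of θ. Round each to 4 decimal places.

θ_MAP = 1.0000, E[θ|data] = 0.9333

Posterior: Beta(2+12, 1+0) = Beta(14, 1).
Since β = 1 ≤ 1 and α > 1, the Beta density is monotone increasing on [0,1]; the mode is at 1.
Mean = 14/(14+1) = 0.9333.
The posterior is left-skewed, so the mode exceeds the mean.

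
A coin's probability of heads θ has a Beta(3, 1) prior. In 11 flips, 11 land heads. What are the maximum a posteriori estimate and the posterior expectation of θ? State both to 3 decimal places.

MAP = 1.000; posterior mean = 0.933

Posterior: Beta(3+11, 1+0) = Beta(14, 1).
Since β = 1 ≤ 1 and α > 1, the Beta density is monotone increasing on [0,1]; the mode is at 1.
Mean = 14/(14+1) = 0.933.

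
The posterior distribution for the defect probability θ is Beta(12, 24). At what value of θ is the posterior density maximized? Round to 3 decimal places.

Mode = (12−1)/(12+24−2) = 11/34 = 0.324.
Mean = 12/(12+24) = 12/36 = 0.333.
This is the posterior mode — the MAP estimate.

0.324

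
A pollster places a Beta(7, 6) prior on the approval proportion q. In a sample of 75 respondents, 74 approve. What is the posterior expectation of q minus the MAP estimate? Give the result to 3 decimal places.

-0.010

Posterior: Beta(7+74, 6+1) = Beta(81, 7).
Mode = (81−1)/(81+7−2) = 80/86 = 0.930.
Mean = 81/(81+7) = 81/88 = 0.920.
Difference = 0.920 − 0.930 = -0.010.
Left-skewed posterior ⇒ mean < mode.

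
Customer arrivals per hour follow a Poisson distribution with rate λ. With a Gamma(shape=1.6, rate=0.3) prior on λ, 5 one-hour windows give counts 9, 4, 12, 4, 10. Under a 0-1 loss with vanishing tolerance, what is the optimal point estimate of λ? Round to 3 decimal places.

7.472

Σ counts = 39. Posterior: Gamma(shape = 1.6+39 = 40.6, rate = 0.3+5 = 5.3).
Mode = (α−1)/β = 39.6/5.3 = 7.472.
Mean = α/β = 40.6/5.3 = 7.660.
This is the posterior mode — the MAP estimate.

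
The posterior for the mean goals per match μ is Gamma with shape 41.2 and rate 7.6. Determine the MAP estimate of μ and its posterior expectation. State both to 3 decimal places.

MAP estimate = 5.289, posterior expectation = 5.421

Mode = (α−1)/β = 40.2/7.6 = 5.289.
Mean = α/β = 41.2/7.6 = 5.421.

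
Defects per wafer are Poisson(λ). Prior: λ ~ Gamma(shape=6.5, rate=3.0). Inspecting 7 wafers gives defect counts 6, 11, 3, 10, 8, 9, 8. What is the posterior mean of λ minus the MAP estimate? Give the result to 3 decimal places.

0.100

Σ counts = 55. Posterior: Gamma(shape = 6.5+55 = 61.5, rate = 3.0+7 = 10.0).
Mode = (α−1)/β = 60.5/10.0 = 6.050.
Mean = α/β = 61.5/10.0 = 6.150.
Difference = 6.150 − 6.050 = 0.100.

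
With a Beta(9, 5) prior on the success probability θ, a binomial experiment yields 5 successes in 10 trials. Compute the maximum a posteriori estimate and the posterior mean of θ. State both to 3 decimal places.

Posterior: Beta(9+5, 5+5) = Beta(14, 10).
Mode = (14−1)/(14+10−2) = 13/22 = 0.591.
Mean = 14/(14+10) = 14/24 = 0.583.
Left-skewed posterior ⇒ mean < mode.

maximum a posteriori estimate = 0.591, posterior mean = 0.583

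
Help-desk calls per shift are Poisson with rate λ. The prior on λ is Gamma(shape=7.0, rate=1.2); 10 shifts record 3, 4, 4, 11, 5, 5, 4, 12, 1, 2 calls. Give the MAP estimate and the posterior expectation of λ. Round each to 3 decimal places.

Σ counts = 51. Posterior: Gamma(shape = 7.0+51 = 58.0, rate = 1.2+10 = 11.2).
Mode = (α−1)/β = 57.0/11.2 = 5.089.
Mean = α/β = 58.0/11.2 = 5.179.

MAP estimate = 5.089, posterior expectation = 5.179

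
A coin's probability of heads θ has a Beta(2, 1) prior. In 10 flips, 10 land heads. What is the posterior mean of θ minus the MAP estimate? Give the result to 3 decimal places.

Posterior: Beta(2+10, 1+0) = Beta(12, 1).
Since β = 1 ≤ 1 and α > 1, the Beta density is monotone increasing on [0,1]; the mode is at 1.
Mean = 12/(12+1) = 0.923.
Difference = 0.923 − 1.000 = -0.077.

-0.077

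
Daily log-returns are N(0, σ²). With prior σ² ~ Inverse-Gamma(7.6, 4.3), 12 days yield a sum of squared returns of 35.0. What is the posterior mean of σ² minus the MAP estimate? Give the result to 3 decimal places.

Posterior: Inverse-Gamma(shape = 7.6+12/2 = 13.6, scale = 4.3+35.0/2 = 21.8).
Mode = β/(α+1) = 21.8/14.6 = 1.493.
Mean = β/(α−1) = 21.8/12.6 = 1.730.
Difference = 1.730 − 1.493 = 0.237.

0.237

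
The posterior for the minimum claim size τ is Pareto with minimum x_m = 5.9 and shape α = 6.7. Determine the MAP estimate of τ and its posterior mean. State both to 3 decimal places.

MAP = 5.900; posterior mean = 6.935

The Pareto density is strictly decreasing on [x_m, ∞), so the mode is x_m = 5.900.
Mean = α·x_m/(α−1) = 6.7·5.9/5.7 = 6.935.
Mean > mode: the posterior has a right tail.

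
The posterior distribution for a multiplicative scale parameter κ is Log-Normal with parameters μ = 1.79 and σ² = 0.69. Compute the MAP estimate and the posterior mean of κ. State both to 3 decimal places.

Mode = exp(μ − σ²) = exp(1.10) = 3.004.
Mean = exp(μ + σ²/2) = exp(2.135) = 8.457.
The mean is pulled above the mode by the posterior's right skew.

MAP estimate = 3.004, posterior mean = 8.457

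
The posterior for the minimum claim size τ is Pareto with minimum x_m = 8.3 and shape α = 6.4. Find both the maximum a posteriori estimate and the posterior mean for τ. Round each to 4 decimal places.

The Pareto density is strictly decreasing on [x_m, ∞), so the mode is x_m = 8.3000.
Mean = α·x_m/(α−1) = 6.4·8.3/5.4 = 9.8370.

maximum a posteriori estimate = 8.3000, posterior mean = 9.8370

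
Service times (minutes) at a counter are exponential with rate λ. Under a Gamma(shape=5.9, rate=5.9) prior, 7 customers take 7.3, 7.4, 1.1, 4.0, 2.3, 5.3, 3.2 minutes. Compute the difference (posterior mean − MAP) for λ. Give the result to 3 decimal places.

Σ times = 30.6. Posterior: Gamma(shape = 5.9+7 = 12.9, rate = 5.9+30.6 = 36.5).
Mode = (α−1)/β = 11.9/36.5 = 0.326.
Mean = α/β = 12.9/36.5 = 0.353.
Difference = 0.353 − 0.326 = 0.027.

0.027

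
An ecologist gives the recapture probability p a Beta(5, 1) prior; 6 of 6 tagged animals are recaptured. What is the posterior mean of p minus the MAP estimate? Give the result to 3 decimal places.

-0.083

Posterior: Beta(5+6, 1+0) = Beta(11, 1).
Since β = 1 ≤ 1 and α > 1, the Beta density is monotone increasing on [0,1]; the mode is at 1.
Mean = 11/(11+1) = 0.917.
Difference = 0.917 − 1.000 = -0.083.
Left-skewed posterior ⇒ mean < mode.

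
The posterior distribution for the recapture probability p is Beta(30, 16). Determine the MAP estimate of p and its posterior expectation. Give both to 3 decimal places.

Mode = (30−1)/(30+16−2) = 29/44 = 0.659.
Mean = 30/(30+16) = 30/46 = 0.652.

MAP: 0.659. Posterior mean: 0.652.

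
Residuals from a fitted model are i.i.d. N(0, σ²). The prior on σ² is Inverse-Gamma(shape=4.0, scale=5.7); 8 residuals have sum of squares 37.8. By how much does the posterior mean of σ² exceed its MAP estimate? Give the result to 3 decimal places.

0.781

Posterior: Inverse-Gamma(shape = 4.0+8/2 = 8.0, scale = 5.7+37.8/2 = 24.6).
Mode = β/(α+1) = 24.6/9.0 = 2.733.
Mean = β/(α−1) = 24.6/7.0 = 3.514.
Difference = 3.514 − 2.733 = 0.781.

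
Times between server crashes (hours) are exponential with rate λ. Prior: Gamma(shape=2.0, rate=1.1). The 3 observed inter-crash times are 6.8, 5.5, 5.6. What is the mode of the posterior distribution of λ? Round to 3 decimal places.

Σ times = 17.9. Posterior: Gamma(shape = 2.0+3 = 5.0, rate = 1.1+17.9 = 19.0).
Mode = (α−1)/β = 4.0/19.0 = 0.211.
Mean = α/β = 5.0/19.0 = 0.263.
This is the posterior mode — the MAP estimate.

0.211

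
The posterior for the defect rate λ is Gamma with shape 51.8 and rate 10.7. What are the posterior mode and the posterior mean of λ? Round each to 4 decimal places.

posterior mode = 4.7477, posterior mean = 4.8411

Mode = (α−1)/β = 50.8/10.7 = 4.7477.
Mean = α/β = 51.8/10.7 = 4.8411.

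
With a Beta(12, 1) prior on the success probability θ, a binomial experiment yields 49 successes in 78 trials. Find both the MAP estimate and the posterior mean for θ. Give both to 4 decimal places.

MAP = 0.6742, posterior mean = 0.6703

Posterior: Beta(12+49, 1+29) = Beta(61, 30).
Mode = (61−1)/(61+30−2) = 60/89 = 0.6742.
Mean = 61/(61+30) = 61/91 = 0.6703.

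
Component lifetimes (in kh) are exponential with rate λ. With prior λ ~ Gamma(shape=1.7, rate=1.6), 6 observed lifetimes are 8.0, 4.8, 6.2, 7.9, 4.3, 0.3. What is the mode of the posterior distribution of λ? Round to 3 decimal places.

0.202

Σ times = 31.5. Posterior: Gamma(shape = 1.7+6 = 7.7, rate = 1.6+31.5 = 33.1).
Mode = (α−1)/β = 6.7/33.1 = 0.202.
Mean = α/β = 7.7/33.1 = 0.233.
This is the posterior mode — the MAP estimate.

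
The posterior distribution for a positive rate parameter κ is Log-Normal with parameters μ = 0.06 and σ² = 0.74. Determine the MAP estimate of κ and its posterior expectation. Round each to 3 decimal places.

Mode = exp(μ − σ²) = exp(-0.68) = 0.507.
Mean = exp(μ + σ²/2) = exp(0.430) = 1.537.
The mean is pulled above the mode by the posterior's right skew.

MAP: 0.507. Posterior mean: 1.537.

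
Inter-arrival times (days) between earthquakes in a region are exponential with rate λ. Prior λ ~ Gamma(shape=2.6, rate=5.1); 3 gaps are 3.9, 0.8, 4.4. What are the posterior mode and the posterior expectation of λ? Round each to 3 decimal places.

λ_MAP = 0.324, E[λ|data] = 0.394

Σ times = 9.1. Posterior: Gamma(shape = 2.6+3 = 5.6, rate = 5.1+9.1 = 14.2).
Mode = (α−1)/β = 4.6/14.2 = 0.324.
Mean = α/β = 5.6/14.2 = 0.394.
The mean is pulled above the mode by the posterior's right skew.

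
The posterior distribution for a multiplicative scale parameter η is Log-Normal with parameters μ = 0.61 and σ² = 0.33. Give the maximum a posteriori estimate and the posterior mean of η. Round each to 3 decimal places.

Mode = exp(μ − σ²) = exp(0.28) = 1.323.
Mean = exp(μ + σ²/2) = exp(0.775) = 2.171.
Right-skewed posterior ⇒ mode < mean.

MAP: 1.323. Posterior mean: 2.171.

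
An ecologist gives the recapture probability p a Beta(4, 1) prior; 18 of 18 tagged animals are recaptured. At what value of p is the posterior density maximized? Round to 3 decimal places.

Posterior: Beta(4+18, 1+0) = Beta(22, 1).
Since β = 1 ≤ 1 and α > 1, the Beta density is monotone increasing on [0,1]; the mode is at 1.
Mean = 22/(22+1) = 0.957.
This is the posterior mode — the MAP estimate.

1.000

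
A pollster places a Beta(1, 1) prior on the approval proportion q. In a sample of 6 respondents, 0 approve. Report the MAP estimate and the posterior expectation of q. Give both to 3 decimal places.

Posterior: Beta(1+0, 1+6) = Beta(1, 7).
Since α = 1 ≤ 1 and β > 1, the Beta density is monotone decreasing on [0,1]; the mode is at 0.
Mean = 1/(1+7) = 0.125.
The posterior is right-skewed, so the mean exceeds the mode.

MAP = 0.000, posterior mean = 0.125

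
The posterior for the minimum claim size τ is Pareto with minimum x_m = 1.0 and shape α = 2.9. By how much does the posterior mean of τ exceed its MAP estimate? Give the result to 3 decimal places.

0.526

The Pareto density is strictly decreasing on [x_m, ∞), so the mode is x_m = 1.000.
Mean = α·x_m/(α−1) = 2.9·1.0/1.9 = 1.526.
Difference = 1.526 − 1.000 = 0.526.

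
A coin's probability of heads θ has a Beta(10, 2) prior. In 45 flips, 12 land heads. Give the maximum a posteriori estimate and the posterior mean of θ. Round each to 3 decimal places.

MAP = 0.382, posterior mean = 0.386

Posterior: Beta(10+12, 2+33) = Beta(22, 35).
Mode = (22−1)/(22+35−2) = 21/55 = 0.382.
Mean = 22/(22+35) = 22/57 = 0.386.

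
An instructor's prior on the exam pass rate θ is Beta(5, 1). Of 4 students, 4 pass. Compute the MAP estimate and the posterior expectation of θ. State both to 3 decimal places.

Posterior: Beta(5+4, 1+0) = Beta(9, 1).
Since β = 1 ≤ 1 and α > 1, the Beta density is monotone increasing on [0,1]; the mode is at 1.
Mean = 9/(9+1) = 0.900.

MAP estimate = 1.000, posterior expectation = 0.900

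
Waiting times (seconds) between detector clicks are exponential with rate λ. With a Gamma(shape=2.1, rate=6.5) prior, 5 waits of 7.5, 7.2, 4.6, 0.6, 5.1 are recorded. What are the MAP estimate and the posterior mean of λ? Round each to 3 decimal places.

Σ times = 25.0. Posterior: Gamma(shape = 2.1+5 = 7.1, rate = 6.5+25.0 = 31.5).
Mode = (α−1)/β = 6.1/31.5 = 0.194.
Mean = α/β = 7.1/31.5 = 0.225.

MAP = 0.194; posterior mean = 0.225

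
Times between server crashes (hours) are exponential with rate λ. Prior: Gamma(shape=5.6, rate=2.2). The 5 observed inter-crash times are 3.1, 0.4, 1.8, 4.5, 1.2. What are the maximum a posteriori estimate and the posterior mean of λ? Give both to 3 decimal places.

λ_MAP = 0.727, E[λ|data] = 0.803

Σ times = 11.0. Posterior: Gamma(shape = 5.6+5 = 10.6, rate = 2.2+11.0 = 13.2).
Mode = (α−1)/β = 9.6/13.2 = 0.727.
Mean = α/β = 10.6/13.2 = 0.803.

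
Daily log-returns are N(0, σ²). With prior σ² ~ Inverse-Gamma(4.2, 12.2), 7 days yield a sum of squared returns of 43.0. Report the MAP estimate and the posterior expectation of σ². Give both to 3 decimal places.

Posterior: Inverse-Gamma(shape = 4.2+7/2 = 7.7, scale = 12.2+43.0/2 = 33.7).
Mode = β/(α+1) = 33.7/8.7 = 3.874.
Mean = β/(α−1) = 33.7/6.7 = 5.030.

MAP estimate = 3.874, posterior expectation = 5.030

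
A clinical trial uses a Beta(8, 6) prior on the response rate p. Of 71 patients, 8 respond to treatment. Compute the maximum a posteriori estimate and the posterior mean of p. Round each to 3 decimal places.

Posterior: Beta(8+8, 6+63) = Beta(16, 69).
Mode = (16−1)/(16+69−2) = 15/83 = 0.181.
Mean = 16/(16+69) = 16/85 = 0.188.
The mean is pulled above the mode by the posterior's right skew.

maximum a posteriori estimate = 0.181, posterior mean = 0.188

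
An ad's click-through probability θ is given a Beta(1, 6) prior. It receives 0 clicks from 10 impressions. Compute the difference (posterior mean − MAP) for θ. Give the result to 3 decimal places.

0.059

Posterior: Beta(1+0, 6+10) = Beta(1, 16).
Since α = 1 ≤ 1 and β > 1, the Beta density is monotone decreasing on [0,1]; the mode is at 0.
Mean = 1/(1+16) = 0.059.
Difference = 0.059 − 0.000 = 0.059.
The mean is pulled above the mode by the posterior's right skew.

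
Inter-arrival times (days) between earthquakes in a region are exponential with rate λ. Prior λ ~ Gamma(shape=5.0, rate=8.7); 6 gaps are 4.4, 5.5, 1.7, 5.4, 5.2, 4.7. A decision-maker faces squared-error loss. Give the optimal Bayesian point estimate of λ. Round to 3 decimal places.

Σ times = 26.9. Posterior: Gamma(shape = 5.0+6 = 11.0, rate = 8.7+26.9 = 35.6).
Mode = (α−1)/β = 10.0/35.6 = 0.281.
Mean = α/β = 11.0/35.6 = 0.309.
Squared-error loss ⇒ the optimal estimator is the posterior mean.

0.309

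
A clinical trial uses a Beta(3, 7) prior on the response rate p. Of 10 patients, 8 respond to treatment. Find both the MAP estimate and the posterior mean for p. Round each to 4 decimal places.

Posterior: Beta(3+8, 7+2) = Beta(11, 9).
Mode = (11−1)/(11+9−2) = 10/18 = 0.5556.
Mean = 11/(11+9) = 11/20 = 0.5500.

MAP = 0.5556; posterior mean = 0.5500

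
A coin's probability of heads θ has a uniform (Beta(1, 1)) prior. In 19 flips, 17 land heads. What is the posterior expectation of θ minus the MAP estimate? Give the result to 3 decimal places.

Posterior: Beta(1+17, 1+2) = Beta(18, 3).
Mode = (18−1)/(18+3−2) = 17/19 = 0.895.
With a flat prior the MAP equals the MLE, 17/19.
Mean = 18/(18+3) = 18/21 = 0.857.
Difference = 0.857 − 0.895 = -0.038.
Mode > mean: the posterior has a left tail.

-0.038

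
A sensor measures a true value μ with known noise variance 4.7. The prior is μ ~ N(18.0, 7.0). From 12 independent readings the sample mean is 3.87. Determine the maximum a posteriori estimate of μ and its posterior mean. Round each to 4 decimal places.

maximum a posteriori estimate = 4.6187, posterior mean = 4.6187

Posterior for μ is Normal. Precision-weighted mean: (1/7.0·18.0 + 12/4.7·3.87) / (1/7.0 + 12/4.7) = 4.6187.
A Normal posterior is symmetric, so mode = mean.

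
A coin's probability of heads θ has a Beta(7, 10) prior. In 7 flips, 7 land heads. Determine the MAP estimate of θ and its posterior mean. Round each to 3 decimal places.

Posterior: Beta(7+7, 10+0) = Beta(14, 10).
Mode = (14−1)/(14+10−2) = 13/22 = 0.591.
Mean = 14/(14+10) = 14/24 = 0.583.

θ_MAP = 0.591, E[θ|data] = 0.583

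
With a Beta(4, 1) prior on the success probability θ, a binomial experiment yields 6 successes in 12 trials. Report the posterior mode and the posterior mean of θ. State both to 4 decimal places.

posterior mode = 0.6000, posterior mean = 0.5882

Posterior: Beta(4+6, 1+6) = Beta(10, 7).
Mode = (10−1)/(10+7−2) = 9/15 = 0.6000.
Mean = 10/(10+7) = 10/17 = 0.5882.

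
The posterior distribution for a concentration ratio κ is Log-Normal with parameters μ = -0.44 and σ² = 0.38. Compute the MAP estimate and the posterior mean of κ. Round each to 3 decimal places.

Mode = exp(μ − σ²) = exp(-0.82) = 0.440.
Mean = exp(μ + σ²/2) = exp(-0.250) = 0.779.
The mean is pulled above the mode by the posterior's right skew.

MAP = 0.440; posterior mean = 0.779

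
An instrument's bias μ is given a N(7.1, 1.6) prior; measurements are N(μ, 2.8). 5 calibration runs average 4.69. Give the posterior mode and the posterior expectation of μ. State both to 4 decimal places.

posterior mode = 5.3148, posterior expectation = 5.3148

Posterior for μ is Normal. Precision-weighted mean: (1/1.6·7.1 + 5/2.8·4.69) / (1/1.6 + 5/2.8) = 5.3148.
A Normal posterior is symmetric, so mode = mean.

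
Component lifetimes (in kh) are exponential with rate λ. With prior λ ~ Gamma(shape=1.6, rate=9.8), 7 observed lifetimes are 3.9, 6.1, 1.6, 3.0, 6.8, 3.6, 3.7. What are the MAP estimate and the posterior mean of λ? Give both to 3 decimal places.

MAP = 0.197, posterior mean = 0.223

Σ times = 28.7. Posterior: Gamma(shape = 1.6+7 = 8.6, rate = 9.8+28.7 = 38.5).
Mode = (α−1)/β = 7.6/38.5 = 0.197.
Mean = α/β = 8.6/38.5 = 0.223.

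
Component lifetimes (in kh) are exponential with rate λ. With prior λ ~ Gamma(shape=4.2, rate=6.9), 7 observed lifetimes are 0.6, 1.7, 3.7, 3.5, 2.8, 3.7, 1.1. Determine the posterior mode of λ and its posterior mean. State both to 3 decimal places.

Σ times = 17.1. Posterior: Gamma(shape = 4.2+7 = 11.2, rate = 6.9+17.1 = 24.0).
Mode = (α−1)/β = 10.2/24.0 = 0.425.
Mean = α/β = 11.2/24.0 = 0.467.

MAP = 0.425; posterior mean = 0.467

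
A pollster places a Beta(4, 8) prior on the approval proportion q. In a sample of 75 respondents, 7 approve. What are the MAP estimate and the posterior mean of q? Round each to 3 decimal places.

Posterior: Beta(4+7, 8+68) = Beta(11, 76).
Mode = (11−1)/(11+76−2) = 10/85 = 0.118.
Mean = 11/(11+76) = 11/87 = 0.126.
The posterior is right-skewed, so the mean exceeds the mode.

MAP: 0.118. Posterior mean: 0.126.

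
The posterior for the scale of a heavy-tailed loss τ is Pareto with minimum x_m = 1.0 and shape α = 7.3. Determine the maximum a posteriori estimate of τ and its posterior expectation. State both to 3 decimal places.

The Pareto density is strictly decreasing on [x_m, ∞), so the mode is x_m = 1.000.
Mean = α·x_m/(α−1) = 7.3·1.0/6.3 = 1.159.
Right-skewed posterior ⇒ mode < mean.

τ_MAP = 1.000, E[τ|data] = 1.159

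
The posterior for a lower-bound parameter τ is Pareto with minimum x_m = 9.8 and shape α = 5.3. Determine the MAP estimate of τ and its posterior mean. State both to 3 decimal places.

MAP = 9.800, posterior mean = 12.079

The Pareto density is strictly decreasing on [x_m, ∞), so the mode is x_m = 9.800.
Mean = α·x_m/(α−1) = 5.3·9.8/4.3 = 12.079.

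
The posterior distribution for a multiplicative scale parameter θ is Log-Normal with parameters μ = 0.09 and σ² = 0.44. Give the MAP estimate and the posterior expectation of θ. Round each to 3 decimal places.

Mode = exp(μ − σ²) = exp(-0.35) = 0.705.
Mean = exp(μ + σ²/2) = exp(0.310) = 1.363.

MAP estimate = 0.705, posterior expectation = 1.363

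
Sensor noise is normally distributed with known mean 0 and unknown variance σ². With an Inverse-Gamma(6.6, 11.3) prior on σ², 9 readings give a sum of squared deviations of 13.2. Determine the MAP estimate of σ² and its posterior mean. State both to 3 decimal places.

MAP = 1.479; posterior mean = 1.772

Posterior: Inverse-Gamma(shape = 6.6+9/2 = 11.1, scale = 11.3+13.2/2 = 17.9).
Mode = β/(α+1) = 17.9/12.1 = 1.479.
Mean = β/(α−1) = 17.9/10.1 = 1.772.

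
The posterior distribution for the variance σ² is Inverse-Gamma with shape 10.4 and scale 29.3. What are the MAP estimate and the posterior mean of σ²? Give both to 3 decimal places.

MAP = 2.570, posterior mean = 3.117

Mode = β/(α+1) = 29.3/11.4 = 2.570.
Mean = β/(α−1) = 29.3/9.4 = 3.117.
Right-skewed posterior ⇒ mode < mean.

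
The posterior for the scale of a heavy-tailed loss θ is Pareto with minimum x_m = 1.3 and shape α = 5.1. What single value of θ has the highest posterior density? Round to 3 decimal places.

The Pareto density is strictly decreasing on [x_m, ∞), so the mode is x_m = 1.300.
Mean = α·x_m/(α−1) = 5.1·1.3/4.1 = 1.617.
This is the posterior mode — the MAP estimate.

1.300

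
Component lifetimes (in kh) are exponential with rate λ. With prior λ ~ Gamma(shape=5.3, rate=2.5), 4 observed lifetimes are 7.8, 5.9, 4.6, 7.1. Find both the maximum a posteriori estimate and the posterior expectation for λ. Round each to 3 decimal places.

maximum a posteriori estimate = 0.297, posterior expectation = 0.333

Σ times = 25.4. Posterior: Gamma(shape = 5.3+4 = 9.3, rate = 2.5+25.4 = 27.9).
Mode = (α−1)/β = 8.3/27.9 = 0.297.
Mean = α/β = 9.3/27.9 = 0.333.
The posterior is right-skewed, so the mean exceeds the mode.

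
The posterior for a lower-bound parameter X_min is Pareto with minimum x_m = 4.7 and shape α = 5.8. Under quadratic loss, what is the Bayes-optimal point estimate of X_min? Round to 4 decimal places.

5.6792

The Pareto density is strictly decreasing on [x_m, ∞), so the mode is x_m = 4.7000.
Mean = α·x_m/(α−1) = 5.8·4.7/4.8 = 5.6792.
Quadratic loss ⇒ the optimal estimator is the posterior mean.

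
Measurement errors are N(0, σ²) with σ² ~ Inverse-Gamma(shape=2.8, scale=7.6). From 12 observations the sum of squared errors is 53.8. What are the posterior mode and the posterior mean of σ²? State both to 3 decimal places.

Posterior: Inverse-Gamma(shape = 2.8+12/2 = 8.8, scale = 7.6+53.8/2 = 34.5).
Mode = β/(α+1) = 34.5/9.8 = 3.520.
Mean = β/(α−1) = 34.5/7.8 = 4.423.

MAP: 3.520. Posterior mean: 4.423.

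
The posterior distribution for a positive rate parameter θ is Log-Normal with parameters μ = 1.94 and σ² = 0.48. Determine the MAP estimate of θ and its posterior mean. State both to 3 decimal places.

Mode = exp(μ − σ²) = exp(1.46) = 4.306.
Mean = exp(μ + σ²/2) = exp(2.180) = 8.846.
The posterior is right-skewed, so the mean exceeds the mode.

MAP estimate = 4.306, posterior mean = 8.846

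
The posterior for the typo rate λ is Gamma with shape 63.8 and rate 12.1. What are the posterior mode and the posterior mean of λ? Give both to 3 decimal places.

MAP: 5.190. Posterior mean: 5.273.

Mode = (α−1)/β = 62.8/12.1 = 5.190.
Mean = α/β = 63.8/12.1 = 5.273.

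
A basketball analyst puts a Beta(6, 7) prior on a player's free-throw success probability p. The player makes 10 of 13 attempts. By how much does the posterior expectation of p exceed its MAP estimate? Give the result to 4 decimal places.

Posterior: Beta(6+10, 7+3) = Beta(16, 10).
Mode = (16−1)/(16+10−2) = 15/24 = 0.6250.
Mean = 16/(16+10) = 16/26 = 0.6154.
Difference = 0.6154 − 0.6250 = -0.0096.
Mode > mean: the posterior has a left tail.

-0.0096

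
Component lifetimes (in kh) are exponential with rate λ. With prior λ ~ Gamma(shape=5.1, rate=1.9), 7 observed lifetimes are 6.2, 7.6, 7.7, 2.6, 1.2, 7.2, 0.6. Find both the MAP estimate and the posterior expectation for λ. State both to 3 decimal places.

Σ times = 33.1. Posterior: Gamma(shape = 5.1+7 = 12.1, rate = 1.9+33.1 = 35.0).
Mode = (α−1)/β = 11.1/35.0 = 0.317.
Mean = α/β = 12.1/35.0 = 0.346.
Mean > mode: the posterior has a right tail.

MAP = 0.317, posterior mean = 0.346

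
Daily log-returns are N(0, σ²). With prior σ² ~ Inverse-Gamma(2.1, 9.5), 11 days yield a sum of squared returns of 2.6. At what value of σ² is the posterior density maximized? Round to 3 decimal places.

Posterior: Inverse-Gamma(shape = 2.1+11/2 = 7.6, scale = 9.5+2.6/2 = 10.8).
Mode = β/(α+1) = 10.8/8.6 = 1.256.
Mean = β/(α−1) = 10.8/6.6 = 1.636.
This is the posterior mode — the MAP estimate.

1.256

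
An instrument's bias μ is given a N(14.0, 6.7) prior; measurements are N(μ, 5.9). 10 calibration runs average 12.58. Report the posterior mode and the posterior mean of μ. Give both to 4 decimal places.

MAP: 12.6949. Posterior mean: 12.6949.

Posterior for μ is Normal. Precision-weighted mean: (1/6.7·14.0 + 10/5.9·12.58) / (1/6.7 + 10/5.9) = 12.6949.
A Normal posterior is symmetric, so mode = mean.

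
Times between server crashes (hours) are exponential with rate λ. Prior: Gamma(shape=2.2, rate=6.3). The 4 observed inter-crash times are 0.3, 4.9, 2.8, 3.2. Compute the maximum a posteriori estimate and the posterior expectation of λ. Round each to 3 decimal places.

Σ times = 11.2. Posterior: Gamma(shape = 2.2+4 = 6.2, rate = 6.3+11.2 = 17.5).
Mode = (α−1)/β = 5.2/17.5 = 0.297.
Mean = α/β = 6.2/17.5 = 0.354.
Mean > mode: the posterior has a right tail.

maximum a posteriori estimate = 0.297, posterior expectation = 0.354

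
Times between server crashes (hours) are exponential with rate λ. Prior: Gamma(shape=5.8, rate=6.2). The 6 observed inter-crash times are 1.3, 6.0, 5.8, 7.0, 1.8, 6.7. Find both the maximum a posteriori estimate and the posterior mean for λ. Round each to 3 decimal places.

maximum a posteriori estimate = 0.310, posterior mean = 0.339

Σ times = 28.6. Posterior: Gamma(shape = 5.8+6 = 11.8, rate = 6.2+28.6 = 34.8).
Mode = (α−1)/β = 10.8/34.8 = 0.310.
Mean = α/β = 11.8/34.8 = 0.339.
Right-skewed posterior ⇒ mode < mean.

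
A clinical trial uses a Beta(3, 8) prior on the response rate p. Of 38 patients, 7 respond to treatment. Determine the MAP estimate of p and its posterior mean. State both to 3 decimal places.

Posterior: Beta(3+7, 8+31) = Beta(10, 39).
Mode = (10−1)/(10+39−2) = 9/47 = 0.191.
Mean = 10/(10+39) = 10/49 = 0.204.

MAP = 0.191; posterior mean = 0.204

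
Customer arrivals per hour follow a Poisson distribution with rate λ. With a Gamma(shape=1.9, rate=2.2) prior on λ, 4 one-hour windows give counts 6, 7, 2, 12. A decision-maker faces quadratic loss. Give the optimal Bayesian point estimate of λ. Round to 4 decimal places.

4.6613

Σ counts = 27. Posterior: Gamma(shape = 1.9+27 = 28.9, rate = 2.2+4 = 6.2).
Mode = (α−1)/β = 27.9/6.2 = 4.5000.
Mean = α/β = 28.9/6.2 = 4.6613.
Quadratic loss ⇒ the optimal estimator is the posterior mean.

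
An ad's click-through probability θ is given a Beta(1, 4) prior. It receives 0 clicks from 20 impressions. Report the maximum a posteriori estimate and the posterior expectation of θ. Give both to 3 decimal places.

Posterior: Beta(1+0, 4+20) = Beta(1, 24).
Since α = 1 ≤ 1 and β > 1, the Beta density is monotone decreasing on [0,1]; the mode is at 0.
Mean = 1/(1+24) = 0.040.
The posterior is right-skewed, so the mean exceeds the mode.

MAP: 0.000. Posterior mean: 0.040.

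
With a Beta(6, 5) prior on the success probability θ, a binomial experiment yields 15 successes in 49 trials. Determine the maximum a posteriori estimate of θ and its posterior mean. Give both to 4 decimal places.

θ_MAP = 0.3448, E[θ|data] = 0.3500

Posterior: Beta(6+15, 5+34) = Beta(21, 39).
Mode = (21−1)/(21+39−2) = 20/58 = 0.3448.
Mean = 21/(21+39) = 21/60 = 0.3500.
Right-skewed posterior ⇒ mode < mean.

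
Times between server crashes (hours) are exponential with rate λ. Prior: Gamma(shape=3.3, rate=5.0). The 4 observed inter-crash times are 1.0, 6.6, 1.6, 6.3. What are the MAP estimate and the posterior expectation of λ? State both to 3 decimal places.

MAP estimate = 0.307, posterior expectation = 0.356

Σ times = 15.5. Posterior: Gamma(shape = 3.3+4 = 7.3, rate = 5.0+15.5 = 20.5).
Mode = (α−1)/β = 6.3/20.5 = 0.307.
Mean = α/β = 7.3/20.5 = 0.356.
The mean is pulled above the mode by the posterior's right skew.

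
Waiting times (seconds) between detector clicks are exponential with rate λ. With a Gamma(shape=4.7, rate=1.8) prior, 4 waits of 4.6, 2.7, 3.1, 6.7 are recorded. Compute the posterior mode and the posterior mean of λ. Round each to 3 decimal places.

Σ times = 17.1. Posterior: Gamma(shape = 4.7+4 = 8.7, rate = 1.8+17.1 = 18.9).
Mode = (α−1)/β = 7.7/18.9 = 0.407.
Mean = α/β = 8.7/18.9 = 0.460.

posterior mode = 0.407, posterior mean = 0.460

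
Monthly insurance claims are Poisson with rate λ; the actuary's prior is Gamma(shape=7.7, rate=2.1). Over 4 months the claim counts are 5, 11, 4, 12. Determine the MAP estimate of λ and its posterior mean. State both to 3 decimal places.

Σ counts = 32. Posterior: Gamma(shape = 7.7+32 = 39.7, rate = 2.1+4 = 6.1).
Mode = (α−1)/β = 38.7/6.1 = 6.344.
Mean = α/β = 39.7/6.1 = 6.508.
The posterior is right-skewed, so the mean exceeds the mode.

MAP = 6.344, posterior mean = 6.508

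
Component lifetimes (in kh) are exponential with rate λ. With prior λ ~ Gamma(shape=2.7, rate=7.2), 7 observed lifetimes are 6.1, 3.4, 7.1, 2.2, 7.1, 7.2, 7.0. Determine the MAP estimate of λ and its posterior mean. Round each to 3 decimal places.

MAP estimate = 0.184, posterior mean = 0.205

Σ times = 40.1. Posterior: Gamma(shape = 2.7+7 = 9.7, rate = 7.2+40.1 = 47.3).
Mode = (α−1)/β = 8.7/47.3 = 0.184.
Mean = α/β = 9.7/47.3 = 0.205.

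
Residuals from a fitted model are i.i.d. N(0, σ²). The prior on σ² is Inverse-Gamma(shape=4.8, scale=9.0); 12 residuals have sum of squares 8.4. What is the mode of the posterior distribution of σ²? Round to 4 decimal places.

Posterior: Inverse-Gamma(shape = 4.8+12/2 = 10.8, scale = 9.0+8.4/2 = 13.2).
Mode = β/(α+1) = 13.2/11.8 = 1.1186.
Mean = β/(α−1) = 13.2/9.8 = 1.3469.
This is the posterior mode — the MAP estimate.

1.1186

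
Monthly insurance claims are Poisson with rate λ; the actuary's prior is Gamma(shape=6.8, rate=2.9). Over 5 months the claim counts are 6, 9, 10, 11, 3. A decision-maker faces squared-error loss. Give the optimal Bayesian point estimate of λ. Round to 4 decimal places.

Σ counts = 39. Posterior: Gamma(shape = 6.8+39 = 45.8, rate = 2.9+5 = 7.9).
Mode = (α−1)/β = 44.8/7.9 = 5.6709.
Mean = α/β = 45.8/7.9 = 5.7975.
Squared-error loss ⇒ the optimal estimator is the posterior mean.

5.7975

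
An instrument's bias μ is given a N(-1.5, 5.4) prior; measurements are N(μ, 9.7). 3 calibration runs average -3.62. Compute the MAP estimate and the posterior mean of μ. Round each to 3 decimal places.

MAP: -2.826. Posterior mean: -2.826.

Posterior for μ is Normal. Precision-weighted mean: (1/5.4·-1.5 + 3/9.7·-3.62) / (1/5.4 + 3/9.7) = -2.826.
A Normal posterior is symmetric, so mode = mean.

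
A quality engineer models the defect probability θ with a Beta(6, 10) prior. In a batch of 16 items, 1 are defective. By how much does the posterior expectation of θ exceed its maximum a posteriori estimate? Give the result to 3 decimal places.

0.019

Posterior: Beta(6+1, 10+15) = Beta(7, 25).
Mode = (7−1)/(7+25−2) = 6/30 = 0.200.
Mean = 7/(7+25) = 7/32 = 0.219.
Difference = 0.219 − 0.200 = 0.019.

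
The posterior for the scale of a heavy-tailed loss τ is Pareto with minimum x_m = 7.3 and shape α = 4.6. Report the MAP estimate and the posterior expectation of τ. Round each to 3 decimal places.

MAP = 7.300, posterior mean = 9.328

The Pareto density is strictly decreasing on [x_m, ∞), so the mode is x_m = 7.300.
Mean = α·x_m/(α−1) = 4.6·7.3/3.6 = 9.328.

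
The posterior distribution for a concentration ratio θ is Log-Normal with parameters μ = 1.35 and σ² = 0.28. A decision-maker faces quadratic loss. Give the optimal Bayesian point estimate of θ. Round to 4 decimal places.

4.4371

Mode = exp(μ − σ²) = exp(1.07) = 2.9154.
Mean = exp(μ + σ²/2) = exp(1.490) = 4.4371.
Quadratic loss ⇒ the optimal estimator is the posterior mean.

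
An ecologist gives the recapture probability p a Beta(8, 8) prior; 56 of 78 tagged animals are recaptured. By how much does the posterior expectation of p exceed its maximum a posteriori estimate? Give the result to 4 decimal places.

Posterior: Beta(8+56, 8+22) = Beta(64, 30).
Mode = (64−1)/(64+30−2) = 63/92 = 0.6848.
Mean = 64/(64+30) = 64/94 = 0.6809.
Difference = 0.6809 − 0.6848 = -0.0039.
Left-skewed posterior ⇒ mean < mode.

-0.0039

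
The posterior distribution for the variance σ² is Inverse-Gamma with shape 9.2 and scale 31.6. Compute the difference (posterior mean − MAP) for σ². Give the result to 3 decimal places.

0.756

Mode = β/(α+1) = 31.6/10.2 = 3.098.
Mean = β/(α−1) = 31.6/8.2 = 3.854.
Difference = 3.854 − 3.098 = 0.756.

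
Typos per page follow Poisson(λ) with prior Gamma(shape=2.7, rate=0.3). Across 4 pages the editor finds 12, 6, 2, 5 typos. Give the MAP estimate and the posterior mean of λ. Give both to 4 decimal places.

Σ counts = 25. Posterior: Gamma(shape = 2.7+25 = 27.7, rate = 0.3+4 = 4.3).
Mode = (α−1)/β = 26.7/4.3 = 6.2093.
Mean = α/β = 27.7/4.3 = 6.4419.
The posterior is right-skewed, so the mean exceeds the mode.

MAP estimate = 6.2093, posterior mean = 6.4419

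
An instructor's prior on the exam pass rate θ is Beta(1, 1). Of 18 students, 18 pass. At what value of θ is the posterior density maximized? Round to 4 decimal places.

Posterior: Beta(1+18, 1+0) = Beta(19, 1).
Since β = 1 ≤ 1 and α > 1, the Beta density is monotone increasing on [0,1]; the mode is at 1.
Mean = 19/(19+1) = 0.9500.
This is the posterior mode — the MAP estimate.

1.0000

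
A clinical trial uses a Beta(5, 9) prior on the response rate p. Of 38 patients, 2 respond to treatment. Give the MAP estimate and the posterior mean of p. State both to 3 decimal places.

Posterior: Beta(5+2, 9+36) = Beta(7, 45).
Mode = (7−1)/(7+45−2) = 6/50 = 0.120.
Mean = 7/(7+45) = 7/52 = 0.135.

MAP: 0.120. Posterior mean: 0.135.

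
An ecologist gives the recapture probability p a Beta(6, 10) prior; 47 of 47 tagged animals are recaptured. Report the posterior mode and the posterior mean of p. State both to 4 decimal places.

Posterior: Beta(6+47, 10+0) = Beta(53, 10).
Mode = (53−1)/(53+10−2) = 52/61 = 0.8525.
Mean = 53/(53+10) = 53/63 = 0.8413.
Left-skewed posterior ⇒ mean < mode.

p_MAP = 0.8525, E[p|data] = 0.8413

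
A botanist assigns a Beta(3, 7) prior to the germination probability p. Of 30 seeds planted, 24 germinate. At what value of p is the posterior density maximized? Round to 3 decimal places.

0.684

Posterior: Beta(3+24, 7+6) = Beta(27, 13).
Mode = (27−1)/(27+13−2) = 26/38 = 0.684.
Mean = 27/(27+13) = 27/40 = 0.675.
This is the posterior mode — the MAP estimate.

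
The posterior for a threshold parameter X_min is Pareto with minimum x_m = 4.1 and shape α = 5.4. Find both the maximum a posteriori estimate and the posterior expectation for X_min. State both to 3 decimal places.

MAP = 4.100, posterior mean = 5.032

The Pareto density is strictly decreasing on [x_m, ∞), so the mode is x_m = 4.100.
Mean = α·x_m/(α−1) = 5.4·4.1/4.4 = 5.032.
Right-skewed posterior ⇒ mode < mean.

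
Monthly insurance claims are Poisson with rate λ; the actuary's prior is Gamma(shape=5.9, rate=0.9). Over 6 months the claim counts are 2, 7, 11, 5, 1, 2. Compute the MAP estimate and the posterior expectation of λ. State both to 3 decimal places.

Σ counts = 28. Posterior: Gamma(shape = 5.9+28 = 33.9, rate = 0.9+6 = 6.9).
Mode = (α−1)/β = 32.9/6.9 = 4.768.
Mean = α/β = 33.9/6.9 = 4.913.

MAP = 4.768, posterior mean = 4.913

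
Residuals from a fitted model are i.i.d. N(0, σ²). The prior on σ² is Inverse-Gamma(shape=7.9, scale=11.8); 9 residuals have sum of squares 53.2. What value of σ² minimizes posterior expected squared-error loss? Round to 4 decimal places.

Posterior: Inverse-Gamma(shape = 7.9+9/2 = 12.4, scale = 11.8+53.2/2 = 38.4).
Mode = β/(α+1) = 38.4/13.4 = 2.8657.
Mean = β/(α−1) = 38.4/11.4 = 3.3684.
Squared-error loss ⇒ the optimal estimator is the posterior mean.

3.3684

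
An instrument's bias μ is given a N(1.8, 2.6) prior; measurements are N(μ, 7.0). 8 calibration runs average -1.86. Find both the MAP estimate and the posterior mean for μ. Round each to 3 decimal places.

Posterior for μ is Normal. Precision-weighted mean: (1/2.6·1.8 + 8/7.0·-1.86) / (1/2.6 + 8/7.0) = -0.938.
A Normal posterior is symmetric, so mode = mean.

MAP = -0.938, posterior mean = -0.938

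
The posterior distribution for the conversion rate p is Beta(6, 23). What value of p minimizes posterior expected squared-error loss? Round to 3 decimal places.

Mode = (6−1)/(6+23−2) = 5/27 = 0.185.
Mean = 6/(6+23) = 6/29 = 0.207.
Squared-error loss ⇒ the optimal estimator is the posterior mean.

0.207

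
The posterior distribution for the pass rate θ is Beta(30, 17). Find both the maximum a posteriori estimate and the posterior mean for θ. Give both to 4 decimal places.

maximum a posteriori estimate = 0.6444, posterior mean = 0.6383

Mode = (30−1)/(30+17−2) = 29/45 = 0.6444.
Mean = 30/(30+17) = 30/47 = 0.6383.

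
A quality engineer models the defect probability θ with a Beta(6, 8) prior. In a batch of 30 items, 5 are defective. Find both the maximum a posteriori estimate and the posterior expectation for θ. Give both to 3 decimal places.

θ_MAP = 0.238, E[θ|data] = 0.250

Posterior: Beta(6+5, 8+25) = Beta(11, 33).
Mode = (11−1)/(11+33−2) = 10/42 = 0.238.
Mean = 11/(11+33) = 11/44 = 0.250.
Right-skewed posterior ⇒ mode < mean.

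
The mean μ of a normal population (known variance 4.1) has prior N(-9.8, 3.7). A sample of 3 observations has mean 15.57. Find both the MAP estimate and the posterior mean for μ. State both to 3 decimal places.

Posterior for μ is Normal. Precision-weighted mean: (1/3.7·-9.8 + 3/4.1·15.57) / (1/3.7 + 3/4.1) = 8.727.
A Normal posterior is symmetric, so mode = mean.

MAP = 8.727, posterior mean = 8.727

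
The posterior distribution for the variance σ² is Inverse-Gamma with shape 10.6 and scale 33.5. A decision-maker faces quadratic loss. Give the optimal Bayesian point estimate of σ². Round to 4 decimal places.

Mode = β/(α+1) = 33.5/11.6 = 2.8879.
Mean = β/(α−1) = 33.5/9.6 = 3.4896.
Quadratic loss ⇒ the optimal estimator is the posterior mean.

3.4896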